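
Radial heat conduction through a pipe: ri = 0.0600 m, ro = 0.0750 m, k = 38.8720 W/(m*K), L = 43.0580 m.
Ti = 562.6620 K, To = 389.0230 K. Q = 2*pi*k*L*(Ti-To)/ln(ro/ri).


dT = 173.6390 K
ln(ro/ri) = 0.2231
Q = 2*pi*38.8720*43.0580*173.6390 / 0.2231 = 8183395.5445 W

8183395.5445 W


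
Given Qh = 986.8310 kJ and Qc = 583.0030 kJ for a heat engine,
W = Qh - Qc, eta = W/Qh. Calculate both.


W = 986.8310 - 583.0030 = 403.8280 kJ
eta = 403.8280 / 986.8310 = 0.4092 = 40.9217%

W = 403.8280 kJ, eta = 40.9217%


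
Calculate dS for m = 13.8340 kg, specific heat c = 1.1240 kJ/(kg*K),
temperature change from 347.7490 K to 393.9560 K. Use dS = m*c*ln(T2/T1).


T2/T1 = 1.1329
ln(T2/T1) = 0.1248
dS = 13.8340 * 1.1240 * 0.1248 = 1.9399 kJ/K

1.9399 kJ/K


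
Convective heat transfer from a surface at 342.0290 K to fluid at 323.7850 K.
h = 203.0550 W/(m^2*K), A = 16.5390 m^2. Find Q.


dT = 18.2440 K
Q = 203.0550 * 16.5390 * 18.2440 = 61269.3113 W

61269.3113 W


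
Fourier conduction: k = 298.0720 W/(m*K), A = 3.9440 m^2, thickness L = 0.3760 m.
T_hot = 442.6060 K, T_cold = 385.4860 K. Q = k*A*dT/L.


dT = 57.1200 K
Q = 298.0720 * 3.9440 * 57.1200 / 0.3760 = 178590.5364 W

178590.5364 W


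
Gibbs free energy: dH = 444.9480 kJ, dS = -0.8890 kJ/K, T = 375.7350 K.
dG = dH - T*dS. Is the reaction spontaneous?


T*dS = 375.7350 * -0.8890 = -334.0284 kJ
dG = 444.9480 + 334.0284 = 778.9764 kJ (non-spontaneous)

dG = 778.9764 kJ, non-spontaneous


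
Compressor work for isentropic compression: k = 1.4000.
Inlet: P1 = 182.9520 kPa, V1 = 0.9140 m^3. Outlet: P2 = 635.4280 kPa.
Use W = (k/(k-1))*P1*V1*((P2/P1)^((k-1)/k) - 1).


(k-1)/k = 0.2857
(P2/P1)^exp = 1.4272
W = 3.5000 * 182.9520 * 0.9140 * (1.4272 - 1) = 250.0423 kJ

250.0423 kJ


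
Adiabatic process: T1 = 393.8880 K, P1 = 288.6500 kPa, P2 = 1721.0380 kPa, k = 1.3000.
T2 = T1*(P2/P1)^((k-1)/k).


(k-1)/k = 0.2308
(P2/P1)^exp = 1.5099
T2 = 393.8880 * 1.5099 = 594.7241 K

594.7241 K


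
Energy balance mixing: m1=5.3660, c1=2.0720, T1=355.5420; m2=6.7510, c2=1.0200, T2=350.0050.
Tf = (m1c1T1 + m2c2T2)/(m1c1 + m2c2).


num = 6363.1825
den = 18.0044
Tf = 353.4243 K

353.4243 K


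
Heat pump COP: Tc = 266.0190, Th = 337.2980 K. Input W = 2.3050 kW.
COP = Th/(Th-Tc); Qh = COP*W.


COP = 337.2980 / 71.2790 = 4.7321
Qh = 4.7321 * 2.3050 = 10.9074 kW

COP = 4.7321, Qh = 10.9074 kW


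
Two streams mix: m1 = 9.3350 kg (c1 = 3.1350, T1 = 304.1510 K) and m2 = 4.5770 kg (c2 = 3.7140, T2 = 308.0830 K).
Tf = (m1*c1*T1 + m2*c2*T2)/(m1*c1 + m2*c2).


num = 14138.1436
den = 46.2642
Tf = 305.5957 K

305.5957 K


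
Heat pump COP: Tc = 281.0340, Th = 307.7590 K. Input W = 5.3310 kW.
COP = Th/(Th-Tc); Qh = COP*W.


COP = 307.7590 / 26.7250 = 11.5158
Qh = 11.5158 * 5.3310 = 61.3906 kW

COP = 11.5158, Qh = 61.3906 kW


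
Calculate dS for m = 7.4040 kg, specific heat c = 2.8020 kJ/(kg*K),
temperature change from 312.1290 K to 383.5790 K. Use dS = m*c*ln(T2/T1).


T2/T1 = 1.2289
ln(T2/T1) = 0.2061
dS = 7.4040 * 2.8020 * 0.2061 = 4.2764 kJ/K

4.2764 kJ/K


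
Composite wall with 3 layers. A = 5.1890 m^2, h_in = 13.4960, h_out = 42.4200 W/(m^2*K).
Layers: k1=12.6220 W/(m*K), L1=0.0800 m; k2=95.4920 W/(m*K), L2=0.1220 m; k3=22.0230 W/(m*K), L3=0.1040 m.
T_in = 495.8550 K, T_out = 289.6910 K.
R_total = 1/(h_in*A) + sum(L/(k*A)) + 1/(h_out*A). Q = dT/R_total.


R_conv_in = 1/(13.4960*5.1890) = 0.0143
R_1 = 0.0800/(12.6220*5.1890) = 0.0012
R_2 = 0.1220/(95.4920*5.1890) = 0.0002
R_3 = 0.1040/(22.0230*5.1890) = 0.0009
R_conv_out = 1/(42.4200*5.1890) = 0.0045
R_total = 0.0212 K/W
Q = 206.1640 / 0.0212 = 9724.6212 W

R_total = 0.0212 K/W, Q = 9724.6212 W


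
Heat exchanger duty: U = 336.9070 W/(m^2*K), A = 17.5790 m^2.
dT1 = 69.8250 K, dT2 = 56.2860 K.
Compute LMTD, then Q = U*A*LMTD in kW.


LMTD = 62.8125 K
Q = 336.9070 * 17.5790 * 62.8125 = 372006.2754 W = 372.0063 kW

372.0063 kW


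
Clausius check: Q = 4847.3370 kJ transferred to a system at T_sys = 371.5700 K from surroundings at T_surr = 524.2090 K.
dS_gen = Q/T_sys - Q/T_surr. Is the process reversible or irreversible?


dS_sys = 4847.3370/371.5700 = 13.0456 kJ/K
dS_surr = -4847.3370/524.2090 = -9.2470 kJ/K
dS_gen = 13.0456 - 9.2470 = 3.7986 kJ/K (irreversible)

dS_gen = 3.7986 kJ/K, irreversible


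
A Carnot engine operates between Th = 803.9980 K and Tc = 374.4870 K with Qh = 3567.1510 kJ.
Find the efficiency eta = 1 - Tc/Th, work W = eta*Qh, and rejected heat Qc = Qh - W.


eta = 1 - 374.4870/803.9980 = 0.5342
W = 0.5342 * 3567.1510 = 1905.6398 kJ
Qc = 3567.1510 - 1905.6398 = 1661.5112 kJ

eta = 53.4219%, W = 1905.6398 kJ, Qc = 1661.5112 kJ


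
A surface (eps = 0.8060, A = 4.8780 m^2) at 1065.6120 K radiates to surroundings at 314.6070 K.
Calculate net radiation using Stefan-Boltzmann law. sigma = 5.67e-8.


T^4 = 1.2894e+12
Tsurr^4 = 9.7966e+09
Q = 0.8060 * 5.67e-8 * 4.8780 * 1.2796e+12 = 285262.1212 W

285262.1212 W


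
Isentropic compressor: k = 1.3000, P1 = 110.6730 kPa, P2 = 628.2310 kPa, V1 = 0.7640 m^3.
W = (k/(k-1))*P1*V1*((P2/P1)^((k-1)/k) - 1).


(k-1)/k = 0.2308
(P2/P1)^exp = 1.4929
W = 4.3333 * 110.6730 * 0.7640 * (1.4929 - 1) = 180.5831 kJ

180.5831 kJ


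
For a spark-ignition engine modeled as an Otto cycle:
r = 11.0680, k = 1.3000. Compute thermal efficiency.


r^(k-1) = 2.0569
eta = 1 - 1/2.0569 = 0.5138 = 51.3840%

51.3840%


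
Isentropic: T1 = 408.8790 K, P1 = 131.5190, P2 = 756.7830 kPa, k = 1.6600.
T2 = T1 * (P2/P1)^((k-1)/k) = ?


(k-1)/k = 0.3976
(P2/P1)^exp = 2.0052
T2 = 408.8790 * 2.0052 = 819.8920 K

819.8920 K


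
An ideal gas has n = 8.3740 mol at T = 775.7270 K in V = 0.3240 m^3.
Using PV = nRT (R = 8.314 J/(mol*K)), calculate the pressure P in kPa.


P = nRT/V = 8.3740 * 8.314 * 775.7270 / 0.3240
= 54007.2277 / 0.3240 = 166688.9743 Pa = 166.6890 kPa

166.6890 kPa


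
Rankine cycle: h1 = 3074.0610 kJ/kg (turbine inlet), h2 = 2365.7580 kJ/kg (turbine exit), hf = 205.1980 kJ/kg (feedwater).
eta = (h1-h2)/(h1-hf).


W = 708.3030 kJ/kg
Q_in = 2868.8630 kJ/kg
eta = 0.2469 = 24.6893%

eta = 24.6893%


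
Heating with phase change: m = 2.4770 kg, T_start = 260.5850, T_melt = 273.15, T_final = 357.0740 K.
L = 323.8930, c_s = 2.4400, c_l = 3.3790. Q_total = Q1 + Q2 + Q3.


Q1 (sensible, solid) = 2.4770 * 2.4400 * 12.5650 = 75.9414 kJ
Q2 (latent) = 2.4770 * 323.8930 = 802.2830 kJ
Q3 (sensible, liquid) = 2.4770 * 3.3790 * 83.9240 = 702.4257 kJ
Q_total = 1580.6500 kJ

1580.6500 kJ


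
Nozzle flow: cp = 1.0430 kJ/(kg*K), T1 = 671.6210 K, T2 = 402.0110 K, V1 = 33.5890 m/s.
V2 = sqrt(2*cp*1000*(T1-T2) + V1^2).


dT = 269.6100 K
2*cp*1000*dT = 562406.4600
V1^2 = 1128.2209
V2 = sqrt(563534.6809) = 750.6895 m/s

750.6895 m/s


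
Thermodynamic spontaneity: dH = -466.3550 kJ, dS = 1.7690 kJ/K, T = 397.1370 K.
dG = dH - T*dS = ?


T*dS = 397.1370 * 1.7690 = 702.5354 kJ
dG = -466.3550 - 702.5354 = -1168.8904 kJ (spontaneous)

dG = -1168.8904 kJ, spontaneous


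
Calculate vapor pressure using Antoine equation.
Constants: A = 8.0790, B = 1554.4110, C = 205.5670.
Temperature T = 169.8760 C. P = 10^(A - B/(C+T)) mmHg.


C+T = 375.4430
B/(C+T) = 4.1402
log10(P) = 8.0790 - 4.1402 = 3.9388
P = 10^3.9388 = 8685.5028 mmHg

8685.5028 mmHg


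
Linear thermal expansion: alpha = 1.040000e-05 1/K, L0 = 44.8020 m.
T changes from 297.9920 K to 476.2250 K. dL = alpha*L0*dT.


dT = 178.2330 K
dL = 1.040000e-05 * 44.8020 * 178.2330 = 0.083046 m
L_final = 44.885046 m

dL = 0.083046 m


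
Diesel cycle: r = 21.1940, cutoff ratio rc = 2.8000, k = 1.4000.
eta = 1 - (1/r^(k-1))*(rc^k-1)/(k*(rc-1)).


r^(k-1) = 3.3922
rc^k = 4.2269
eta = 0.6225 = 62.2516%

62.2516%


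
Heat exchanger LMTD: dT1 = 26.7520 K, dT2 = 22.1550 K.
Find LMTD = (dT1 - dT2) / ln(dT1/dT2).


dT1/dT2 = 1.2075
ln(dT1/dT2) = 0.1885
LMTD = 4.5970 / 0.1885 = 24.3813 K

24.3813 K


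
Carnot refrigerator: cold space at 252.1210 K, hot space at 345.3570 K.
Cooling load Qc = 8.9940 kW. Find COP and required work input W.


COP = 252.1210 / 93.2360 = 2.7041
W = 8.9940 / 2.7041 = 3.3260 kW

COP = 2.7041, W = 3.3260 kW


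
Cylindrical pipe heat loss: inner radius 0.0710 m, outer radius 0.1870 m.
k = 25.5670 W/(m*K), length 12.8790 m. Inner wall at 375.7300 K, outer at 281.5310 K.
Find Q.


dT = 94.1990 K
ln(ro/ri) = 0.9684
Q = 2*pi*25.5670*12.8790*94.1990 / 0.9684 = 201242.8254 W

201242.8254 W


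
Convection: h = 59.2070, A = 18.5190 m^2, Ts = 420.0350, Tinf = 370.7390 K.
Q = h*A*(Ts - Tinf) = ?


dT = 49.2960 K
Q = 59.2070 * 18.5190 * 49.2960 = 54050.8177 W

54050.8177 W


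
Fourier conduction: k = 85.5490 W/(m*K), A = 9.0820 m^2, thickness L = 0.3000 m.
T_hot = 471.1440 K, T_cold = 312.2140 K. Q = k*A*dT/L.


dT = 158.9300 K
Q = 85.5490 * 9.0820 * 158.9300 / 0.3000 = 411605.3998 W

411605.3998 W


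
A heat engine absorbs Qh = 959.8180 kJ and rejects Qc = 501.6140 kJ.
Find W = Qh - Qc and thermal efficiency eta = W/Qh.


W = 959.8180 - 501.6140 = 458.2040 kJ
eta = 458.2040 / 959.8180 = 0.4774 = 47.7386%

W = 458.2040 kJ, eta = 47.7386%


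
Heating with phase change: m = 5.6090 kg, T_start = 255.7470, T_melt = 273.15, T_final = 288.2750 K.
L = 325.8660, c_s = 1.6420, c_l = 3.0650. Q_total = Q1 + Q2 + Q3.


Q1 (sensible, solid) = 5.6090 * 1.6420 * 17.4030 = 160.2812 kJ
Q2 (latent) = 5.6090 * 325.8660 = 1827.7824 kJ
Q3 (sensible, liquid) = 5.6090 * 3.0650 * 15.1250 = 260.0227 kJ
Q_total = 2248.0864 kJ

2248.0864 kJ


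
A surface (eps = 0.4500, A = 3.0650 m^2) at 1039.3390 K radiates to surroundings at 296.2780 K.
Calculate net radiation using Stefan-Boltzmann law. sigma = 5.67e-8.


T^4 = 1.1669e+12
Tsurr^4 = 7.7054e+09
Q = 0.4500 * 5.67e-8 * 3.0650 * 1.1592e+12 = 90652.0458 W

90652.0458 W


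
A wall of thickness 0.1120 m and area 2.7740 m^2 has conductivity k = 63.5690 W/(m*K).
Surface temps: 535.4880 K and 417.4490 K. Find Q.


dT = 118.0390 K
Q = 63.5690 * 2.7740 * 118.0390 / 0.1120 = 185848.6177 W

185848.6177 W


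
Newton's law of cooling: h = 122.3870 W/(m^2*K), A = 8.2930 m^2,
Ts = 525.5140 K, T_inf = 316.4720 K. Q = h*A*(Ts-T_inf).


dT = 209.0420 K
Q = 122.3870 * 8.2930 * 209.0420 = 212168.3048 W

212168.3048 W


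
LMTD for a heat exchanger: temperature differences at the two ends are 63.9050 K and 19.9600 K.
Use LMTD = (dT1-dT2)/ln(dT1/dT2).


dT1/dT2 = 3.2017
ln(dT1/dT2) = 1.1637
LMTD = 43.9450 / 1.1637 = 37.7642 K

37.7642 K


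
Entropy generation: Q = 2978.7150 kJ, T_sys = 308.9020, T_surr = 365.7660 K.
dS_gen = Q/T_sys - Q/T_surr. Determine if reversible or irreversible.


dS_sys = 2978.7150/308.9020 = 9.6429 kJ/K
dS_surr = -2978.7150/365.7660 = -8.1438 kJ/K
dS_gen = 9.6429 - 8.1438 = 1.4991 kJ/K (irreversible)

dS_gen = 1.4991 kJ/K, irreversible


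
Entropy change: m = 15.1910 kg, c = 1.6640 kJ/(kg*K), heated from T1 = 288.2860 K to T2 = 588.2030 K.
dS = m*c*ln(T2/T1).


T2/T1 = 2.0403
ln(T2/T1) = 0.7131
dS = 15.1910 * 1.6640 * 0.7131 = 18.0261 kJ/K

18.0261 kJ/K


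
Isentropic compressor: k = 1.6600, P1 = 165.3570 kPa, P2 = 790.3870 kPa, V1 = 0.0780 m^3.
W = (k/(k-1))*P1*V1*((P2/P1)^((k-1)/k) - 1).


(k-1)/k = 0.3976
(P2/P1)^exp = 1.8626
W = 2.5152 * 165.3570 * 0.0780 * (1.8626 - 1) = 27.9842 kJ

27.9842 kJ


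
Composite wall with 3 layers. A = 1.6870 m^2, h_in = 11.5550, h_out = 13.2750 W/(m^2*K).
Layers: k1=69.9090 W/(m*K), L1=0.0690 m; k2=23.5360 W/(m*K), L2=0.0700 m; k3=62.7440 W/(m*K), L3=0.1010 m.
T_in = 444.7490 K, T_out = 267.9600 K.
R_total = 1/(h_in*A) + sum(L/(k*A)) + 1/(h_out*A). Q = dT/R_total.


R_conv_in = 1/(11.5550*1.6870) = 0.0513
R_1 = 0.0690/(69.9090*1.6870) = 0.0006
R_2 = 0.0700/(23.5360*1.6870) = 0.0018
R_3 = 0.1010/(62.7440*1.6870) = 0.0010
R_conv_out = 1/(13.2750*1.6870) = 0.0447
R_total = 0.0993 K/W
Q = 176.7890 / 0.0993 = 1781.1609 W

R_total = 0.0993 K/W, Q = 1781.1609 W


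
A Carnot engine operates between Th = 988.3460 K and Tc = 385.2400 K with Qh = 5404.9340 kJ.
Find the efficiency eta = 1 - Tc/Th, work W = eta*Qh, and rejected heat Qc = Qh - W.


eta = 1 - 385.2400/988.3460 = 0.6102
W = 0.6102 * 5404.9340 = 3298.1852 kJ
Qc = 5404.9340 - 3298.1852 = 2106.7488 kJ

eta = 61.0217%, W = 3298.1852 kJ, Qc = 2106.7488 kJ


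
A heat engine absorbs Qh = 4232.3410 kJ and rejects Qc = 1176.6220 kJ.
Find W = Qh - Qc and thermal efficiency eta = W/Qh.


W = 4232.3410 - 1176.6220 = 3055.7190 kJ
eta = 3055.7190 / 4232.3410 = 0.7220 = 72.1993%

W = 3055.7190 kJ, eta = 72.1993%


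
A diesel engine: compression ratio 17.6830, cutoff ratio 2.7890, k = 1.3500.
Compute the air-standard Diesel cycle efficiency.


r^(k-1) = 2.7330
rc^k = 3.9935
eta = 0.5465 = 54.6484%

54.6484%


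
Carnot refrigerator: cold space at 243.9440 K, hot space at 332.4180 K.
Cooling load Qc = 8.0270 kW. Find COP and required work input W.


COP = 243.9440 / 88.4740 = 2.7572
W = 8.0270 / 2.7572 = 2.9112 kW

COP = 2.7572, W = 2.9112 kW


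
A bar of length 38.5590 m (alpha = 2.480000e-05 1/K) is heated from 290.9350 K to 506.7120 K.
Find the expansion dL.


dT = 215.7770 K
dL = 2.480000e-05 * 38.5590 * 215.7770 = 0.206340 m
L_final = 38.765340 m

dL = 0.206340 m


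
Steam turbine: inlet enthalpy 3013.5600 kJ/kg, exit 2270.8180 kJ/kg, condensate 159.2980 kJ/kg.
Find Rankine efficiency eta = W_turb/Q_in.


W = 742.7420 kJ/kg
Q_in = 2854.2620 kJ/kg
eta = 0.2602 = 26.0222%

eta = 26.0222%


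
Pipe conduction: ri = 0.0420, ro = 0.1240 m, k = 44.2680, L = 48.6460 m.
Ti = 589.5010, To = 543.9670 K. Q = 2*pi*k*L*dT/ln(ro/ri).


dT = 45.5340 K
ln(ro/ri) = 1.0826
Q = 2*pi*44.2680*48.6460*45.5340 / 1.0826 = 569088.6091 W

569088.6091 W


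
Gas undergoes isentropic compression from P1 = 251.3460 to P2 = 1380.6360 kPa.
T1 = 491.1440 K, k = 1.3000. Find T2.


(k-1)/k = 0.2308
(P2/P1)^exp = 1.4816
T2 = 491.1440 * 1.4816 = 727.6685 K

727.6685 K


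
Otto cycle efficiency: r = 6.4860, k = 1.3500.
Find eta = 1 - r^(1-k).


r^(k-1) = 1.9239
eta = 1 - 1/1.9239 = 0.4802 = 48.0234%

48.0234%


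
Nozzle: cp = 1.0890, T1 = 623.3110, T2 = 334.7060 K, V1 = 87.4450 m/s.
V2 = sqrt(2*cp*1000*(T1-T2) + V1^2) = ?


dT = 288.6050 K
2*cp*1000*dT = 628581.6900
V1^2 = 7646.6280
V2 = sqrt(636228.3180) = 797.6392 m/s

797.6392 m/s


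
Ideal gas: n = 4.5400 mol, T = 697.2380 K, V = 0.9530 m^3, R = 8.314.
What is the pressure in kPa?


P = nRT/V = 4.5400 * 8.314 * 697.2380 / 0.9530
= 26317.6388 / 0.9530 = 27615.5706 Pa = 27.6156 kPa

27.6156 kPa


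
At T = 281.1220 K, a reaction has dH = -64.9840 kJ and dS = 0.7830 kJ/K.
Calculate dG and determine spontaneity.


T*dS = 281.1220 * 0.7830 = 220.1185 kJ
dG = -64.9840 - 220.1185 = -285.1025 kJ (spontaneous)

dG = -285.1025 kJ, spontaneous


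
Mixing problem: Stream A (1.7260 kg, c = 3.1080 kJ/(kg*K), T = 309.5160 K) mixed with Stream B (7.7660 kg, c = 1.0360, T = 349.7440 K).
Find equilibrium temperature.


num = 4474.2620
den = 13.4100
Tf = 333.6516 K

333.6516 K


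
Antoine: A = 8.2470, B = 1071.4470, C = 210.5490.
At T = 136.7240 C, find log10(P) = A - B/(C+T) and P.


C+T = 347.2730
B/(C+T) = 3.0853
log10(P) = 8.2470 - 3.0853 = 5.1617
P = 10^5.1617 = 145105.4875 mmHg

145105.4875 mmHg


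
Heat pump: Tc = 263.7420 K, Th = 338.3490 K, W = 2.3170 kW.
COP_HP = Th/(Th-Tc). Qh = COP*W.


COP = 338.3490 / 74.6070 = 4.5351
Qh = 4.5351 * 2.3170 = 10.5078 kW

COP = 4.5351, Qh = 10.5078 kW


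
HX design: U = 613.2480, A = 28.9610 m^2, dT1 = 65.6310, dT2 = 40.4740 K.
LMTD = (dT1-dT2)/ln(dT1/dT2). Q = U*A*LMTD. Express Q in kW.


LMTD = 52.0430 K
Q = 613.2480 * 28.9610 * 52.0430 = 924298.7424 W = 924.2987 kW

924.2987 kW


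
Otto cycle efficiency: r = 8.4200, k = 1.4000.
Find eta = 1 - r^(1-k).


r^(k-1) = 2.3449
eta = 1 - 1/2.3449 = 0.5735 = 57.3543%

57.3543%


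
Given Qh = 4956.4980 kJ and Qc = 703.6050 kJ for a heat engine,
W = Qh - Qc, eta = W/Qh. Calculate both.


W = 4956.4980 - 703.6050 = 4252.8930 kJ
eta = 4252.8930 / 4956.4980 = 0.8580 = 85.8044%

W = 4252.8930 kJ, eta = 85.8044%


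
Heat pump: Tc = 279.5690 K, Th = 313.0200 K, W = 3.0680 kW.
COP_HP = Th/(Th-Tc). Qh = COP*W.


COP = 313.0200 / 33.4510 = 9.3576
Qh = 9.3576 * 3.0680 = 28.7090 kW

COP = 9.3576, Qh = 28.7090 kW


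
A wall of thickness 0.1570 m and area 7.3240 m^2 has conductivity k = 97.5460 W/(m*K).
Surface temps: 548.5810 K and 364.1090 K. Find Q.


dT = 184.4720 K
Q = 97.5460 * 7.3240 * 184.4720 / 0.1570 = 839437.9607 W

839437.9607 W


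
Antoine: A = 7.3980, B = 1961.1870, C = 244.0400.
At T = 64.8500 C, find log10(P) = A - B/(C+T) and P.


C+T = 308.8900
B/(C+T) = 6.3491
log10(P) = 7.3980 - 6.3491 = 1.0489
P = 10^1.0489 = 11.1907 mmHg

11.1907 mmHg


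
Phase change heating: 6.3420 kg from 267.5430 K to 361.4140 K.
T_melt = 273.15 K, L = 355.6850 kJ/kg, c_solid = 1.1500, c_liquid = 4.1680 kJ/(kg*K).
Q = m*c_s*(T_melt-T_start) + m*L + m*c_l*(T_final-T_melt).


Q1 (sensible, solid) = 6.3420 * 1.1500 * 5.6070 = 40.8935 kJ
Q2 (latent) = 6.3420 * 355.6850 = 2255.7543 kJ
Q3 (sensible, liquid) = 6.3420 * 4.1680 * 88.2640 = 2333.1226 kJ
Q_total = 4629.7704 kJ

4629.7704 kJ


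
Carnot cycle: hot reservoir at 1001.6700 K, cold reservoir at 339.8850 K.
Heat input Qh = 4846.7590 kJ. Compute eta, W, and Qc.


eta = 1 - 339.8850/1001.6700 = 0.6607
W = 0.6607 * 4846.7590 = 3202.1648 kJ
Qc = 4846.7590 - 3202.1648 = 1644.5942 kJ

eta = 66.0682%, W = 3202.1648 kJ, Qc = 1644.5942 kJ


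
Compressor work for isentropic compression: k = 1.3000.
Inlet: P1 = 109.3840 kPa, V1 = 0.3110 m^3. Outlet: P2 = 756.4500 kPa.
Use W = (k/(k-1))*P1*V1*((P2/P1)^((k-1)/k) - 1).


(k-1)/k = 0.2308
(P2/P1)^exp = 1.5624
W = 4.3333 * 109.3840 * 0.3110 * (1.5624 - 1) = 82.9125 kJ

82.9125 kJ


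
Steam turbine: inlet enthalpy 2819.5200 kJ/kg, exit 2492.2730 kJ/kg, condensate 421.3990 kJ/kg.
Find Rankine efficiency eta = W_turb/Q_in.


W = 327.2470 kJ/kg
Q_in = 2398.1210 kJ/kg
eta = 0.1365 = 13.6460%

eta = 13.6460%


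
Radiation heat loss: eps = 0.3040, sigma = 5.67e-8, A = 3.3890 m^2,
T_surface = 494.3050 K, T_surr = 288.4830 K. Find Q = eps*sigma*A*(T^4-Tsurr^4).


T^4 = 5.9701e+10
Tsurr^4 = 6.9260e+09
Q = 0.3040 * 5.67e-8 * 3.3890 * 5.2775e+10 = 3082.8675 W

3082.8675 W


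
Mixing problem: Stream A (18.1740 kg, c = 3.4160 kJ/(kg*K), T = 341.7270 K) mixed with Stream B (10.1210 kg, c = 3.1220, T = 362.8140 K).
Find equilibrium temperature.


num = 32679.3373
den = 93.6801
Tf = 348.8395 K

348.8395 K


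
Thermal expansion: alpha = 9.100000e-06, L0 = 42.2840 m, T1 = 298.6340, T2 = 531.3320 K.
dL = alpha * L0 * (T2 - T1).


dT = 232.6980 K
dL = 9.100000e-06 * 42.2840 * 232.6980 = 0.089539 m
L_final = 42.373539 m

dL = 0.089539 m


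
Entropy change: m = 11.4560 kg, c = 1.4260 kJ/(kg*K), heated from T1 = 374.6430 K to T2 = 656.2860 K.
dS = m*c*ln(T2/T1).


T2/T1 = 1.7518
ln(T2/T1) = 0.5606
dS = 11.4560 * 1.4260 * 0.5606 = 9.1585 kJ/K

9.1585 kJ/K


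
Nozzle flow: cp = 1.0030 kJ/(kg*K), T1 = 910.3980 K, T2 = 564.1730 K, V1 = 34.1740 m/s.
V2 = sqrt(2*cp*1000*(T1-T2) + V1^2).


dT = 346.2250 K
2*cp*1000*dT = 694527.3500
V1^2 = 1167.8623
V2 = sqrt(695695.2123) = 834.0835 m/s

834.0835 m/s


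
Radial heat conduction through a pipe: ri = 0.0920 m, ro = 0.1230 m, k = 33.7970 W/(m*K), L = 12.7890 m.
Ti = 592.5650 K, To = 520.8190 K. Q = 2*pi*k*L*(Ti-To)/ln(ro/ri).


dT = 71.7460 K
ln(ro/ri) = 0.2904
Q = 2*pi*33.7970*12.7890*71.7460 / 0.2904 = 670968.2998 W

670968.2998 W


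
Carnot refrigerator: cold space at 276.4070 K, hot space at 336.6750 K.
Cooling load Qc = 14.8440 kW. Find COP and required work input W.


COP = 276.4070 / 60.2680 = 4.5863
W = 14.8440 / 4.5863 = 3.2366 kW

COP = 4.5863, W = 3.2366 kW


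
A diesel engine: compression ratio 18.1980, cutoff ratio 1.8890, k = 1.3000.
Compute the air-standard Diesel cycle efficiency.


r^(k-1) = 2.3879
rc^k = 2.2861
eta = 0.5339 = 53.3949%

53.3949%


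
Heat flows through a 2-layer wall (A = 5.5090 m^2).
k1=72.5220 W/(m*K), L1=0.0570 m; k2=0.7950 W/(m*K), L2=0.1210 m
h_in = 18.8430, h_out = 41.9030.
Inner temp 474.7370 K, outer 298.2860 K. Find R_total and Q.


R_conv_in = 1/(18.8430*5.5090) = 0.0096
R_1 = 0.0570/(72.5220*5.5090) = 0.0001
R_2 = 0.1210/(0.7950*5.5090) = 0.0276
R_conv_out = 1/(41.9030*5.5090) = 0.0043
R_total = 0.0417 K/W
Q = 176.4510 / 0.0417 = 4227.8193 W

R_total = 0.0417 K/W, Q = 4227.8193 W


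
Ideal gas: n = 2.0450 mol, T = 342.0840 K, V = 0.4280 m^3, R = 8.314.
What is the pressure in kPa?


P = nRT/V = 2.0450 * 8.314 * 342.0840 / 0.4280
= 5816.1566 / 0.4280 = 13589.1510 Pa = 13.5892 kPa

13.5892 kPa


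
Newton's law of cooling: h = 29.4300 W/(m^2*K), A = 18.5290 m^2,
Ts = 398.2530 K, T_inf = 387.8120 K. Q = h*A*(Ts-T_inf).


dT = 10.4410 K
Q = 29.4300 * 18.5290 * 10.4410 = 5693.5657 W

5693.5657 W


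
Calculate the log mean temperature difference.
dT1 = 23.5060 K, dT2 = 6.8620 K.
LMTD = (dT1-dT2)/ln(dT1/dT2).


dT1/dT2 = 3.4255
ln(dT1/dT2) = 1.2313
LMTD = 16.6440 / 1.2313 = 13.5179 K

13.5179 K


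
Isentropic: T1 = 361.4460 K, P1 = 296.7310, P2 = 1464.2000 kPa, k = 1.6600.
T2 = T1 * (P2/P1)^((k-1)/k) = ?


(k-1)/k = 0.3976
(P2/P1)^exp = 1.8864
T2 = 361.4460 * 1.8864 = 681.8172 K

681.8172 K


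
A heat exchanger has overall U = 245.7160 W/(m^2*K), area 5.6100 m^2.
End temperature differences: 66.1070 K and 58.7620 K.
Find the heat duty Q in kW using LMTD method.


LMTD = 62.3624 K
Q = 245.7160 * 5.6100 * 62.3624 = 85964.5312 W = 85.9645 kW

85.9645 kW


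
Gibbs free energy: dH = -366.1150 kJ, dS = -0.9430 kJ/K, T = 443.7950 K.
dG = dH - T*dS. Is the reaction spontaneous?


T*dS = 443.7950 * -0.9430 = -418.4987 kJ
dG = -366.1150 + 418.4987 = 52.3837 kJ (non-spontaneous)

dG = 52.3837 kJ, non-spontaneous


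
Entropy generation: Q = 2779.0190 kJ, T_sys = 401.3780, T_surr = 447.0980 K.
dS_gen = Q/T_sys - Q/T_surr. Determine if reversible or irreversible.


dS_sys = 2779.0190/401.3780 = 6.9237 kJ/K
dS_surr = -2779.0190/447.0980 = -6.2157 kJ/K
dS_gen = 6.9237 - 6.2157 = 0.7080 kJ/K (irreversible)

dS_gen = 0.7080 kJ/K, irreversible


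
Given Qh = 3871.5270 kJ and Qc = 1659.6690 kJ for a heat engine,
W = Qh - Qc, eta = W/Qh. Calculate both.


W = 3871.5270 - 1659.6690 = 2211.8580 kJ
eta = 2211.8580 / 3871.5270 = 0.5713 = 57.1314%

W = 2211.8580 kJ, eta = 57.1314%


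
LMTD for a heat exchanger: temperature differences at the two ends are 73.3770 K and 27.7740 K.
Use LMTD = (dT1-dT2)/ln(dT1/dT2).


dT1/dT2 = 2.6419
ln(dT1/dT2) = 0.9715
LMTD = 45.6030 / 0.9715 = 46.9403 K

46.9403 K


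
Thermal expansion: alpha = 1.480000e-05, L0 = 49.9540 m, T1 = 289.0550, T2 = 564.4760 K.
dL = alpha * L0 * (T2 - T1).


dT = 275.4210 K
dL = 1.480000e-05 * 49.9540 * 275.4210 = 0.203624 m
L_final = 50.157624 m

dL = 0.203624 m


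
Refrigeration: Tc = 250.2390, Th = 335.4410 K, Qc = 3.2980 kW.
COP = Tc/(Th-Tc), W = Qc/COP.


COP = 250.2390 / 85.2020 = 2.9370
W = 3.2980 / 2.9370 = 1.1229 kW

COP = 2.9370, W = 1.1229 kW


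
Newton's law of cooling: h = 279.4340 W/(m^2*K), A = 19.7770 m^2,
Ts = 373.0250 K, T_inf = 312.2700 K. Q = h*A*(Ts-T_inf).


dT = 60.7550 K
Q = 279.4340 * 19.7770 * 60.7550 = 335754.3796 W

335754.3796 W


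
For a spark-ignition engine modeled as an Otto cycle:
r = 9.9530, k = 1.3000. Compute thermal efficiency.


r^(k-1) = 1.9924
eta = 1 - 1/1.9924 = 0.4981 = 49.8104%

49.8104%


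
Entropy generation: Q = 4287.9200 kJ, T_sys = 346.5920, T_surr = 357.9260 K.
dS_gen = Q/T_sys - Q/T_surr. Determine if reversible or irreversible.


dS_sys = 4287.9200/346.5920 = 12.3717 kJ/K
dS_surr = -4287.9200/357.9260 = -11.9799 kJ/K
dS_gen = 12.3717 - 11.9799 = 0.3918 kJ/K (irreversible)

dS_gen = 0.3918 kJ/K, irreversible


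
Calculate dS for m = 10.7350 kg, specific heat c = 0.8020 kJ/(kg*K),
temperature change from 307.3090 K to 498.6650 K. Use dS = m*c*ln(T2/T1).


T2/T1 = 1.6227
ln(T2/T1) = 0.4841
dS = 10.7350 * 0.8020 * 0.4841 = 4.1677 kJ/K

4.1677 kJ/K


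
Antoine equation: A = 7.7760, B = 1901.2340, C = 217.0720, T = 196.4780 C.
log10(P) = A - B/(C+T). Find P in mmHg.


C+T = 413.5500
B/(C+T) = 4.5973
log10(P) = 7.7760 - 4.5973 = 3.1787
P = 10^3.1787 = 1508.8644 mmHg

1508.8644 mmHg


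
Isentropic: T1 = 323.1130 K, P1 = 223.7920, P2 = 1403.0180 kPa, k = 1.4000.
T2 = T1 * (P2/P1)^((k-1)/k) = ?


(k-1)/k = 0.2857
(P2/P1)^exp = 1.6896
T2 = 323.1130 * 1.6896 = 545.9228 K

545.9228 K


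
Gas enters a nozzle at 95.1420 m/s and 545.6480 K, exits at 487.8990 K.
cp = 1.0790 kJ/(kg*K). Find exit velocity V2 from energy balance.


dT = 57.7490 K
2*cp*1000*dT = 124622.3420
V1^2 = 9052.0002
V2 = sqrt(133674.3422) = 365.6150 m/s

365.6150 m/s


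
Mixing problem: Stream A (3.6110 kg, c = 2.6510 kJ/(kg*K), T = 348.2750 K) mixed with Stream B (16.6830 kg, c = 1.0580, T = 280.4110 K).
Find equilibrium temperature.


num = 8283.3797
den = 27.2234
Tf = 304.2745 K

304.2745 K


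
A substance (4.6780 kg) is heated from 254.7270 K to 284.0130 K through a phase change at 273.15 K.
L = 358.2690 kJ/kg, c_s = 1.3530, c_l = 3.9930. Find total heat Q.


Q1 (sensible, solid) = 4.6780 * 1.3530 * 18.4230 = 116.6053 kJ
Q2 (latent) = 4.6780 * 358.2690 = 1675.9824 kJ
Q3 (sensible, liquid) = 4.6780 * 3.9930 * 10.8630 = 202.9127 kJ
Q_total = 1995.5004 kJ

1995.5004 kJ


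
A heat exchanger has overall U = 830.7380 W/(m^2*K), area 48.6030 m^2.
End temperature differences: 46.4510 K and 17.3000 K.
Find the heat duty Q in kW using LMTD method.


LMTD = 29.5143 K
Q = 830.7380 * 48.6030 * 29.5143 = 1191679.0325 W = 1191.6790 kW

1191.6790 kW


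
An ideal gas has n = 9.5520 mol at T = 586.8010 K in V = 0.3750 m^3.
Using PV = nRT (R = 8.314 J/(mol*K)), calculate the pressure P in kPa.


P = nRT/V = 9.5520 * 8.314 * 586.8010 / 0.3750
= 46600.9939 / 0.3750 = 124269.3170 Pa = 124.2693 kPa

124.2693 kPa


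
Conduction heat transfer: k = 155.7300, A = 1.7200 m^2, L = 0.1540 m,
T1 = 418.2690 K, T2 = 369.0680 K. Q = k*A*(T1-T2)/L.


dT = 49.2010 K
Q = 155.7300 * 1.7200 * 49.2010 / 0.1540 = 85576.3856 W

85576.3856 W


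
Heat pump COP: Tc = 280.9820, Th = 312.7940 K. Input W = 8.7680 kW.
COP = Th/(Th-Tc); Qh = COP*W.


COP = 312.7940 / 31.8120 = 9.8326
Qh = 9.8326 * 8.7680 = 86.2121 kW

COP = 9.8326, Qh = 86.2121 kW


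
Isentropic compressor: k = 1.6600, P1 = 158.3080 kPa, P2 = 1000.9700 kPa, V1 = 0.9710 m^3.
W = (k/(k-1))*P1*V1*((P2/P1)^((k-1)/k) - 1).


(k-1)/k = 0.3976
(P2/P1)^exp = 2.0818
W = 2.5152 * 158.3080 * 0.9710 * (2.0818 - 1) = 418.2443 kJ

418.2443 kJ


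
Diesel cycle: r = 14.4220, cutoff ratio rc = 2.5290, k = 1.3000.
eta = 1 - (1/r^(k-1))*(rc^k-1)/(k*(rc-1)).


r^(k-1) = 2.2269
rc^k = 3.3407
eta = 0.4712 = 47.1212%

47.1212%


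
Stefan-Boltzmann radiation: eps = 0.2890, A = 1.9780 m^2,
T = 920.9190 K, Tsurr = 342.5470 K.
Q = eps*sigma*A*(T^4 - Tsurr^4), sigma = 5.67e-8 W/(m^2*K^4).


T^4 = 7.1926e+11
Tsurr^4 = 1.3768e+10
Q = 0.2890 * 5.67e-8 * 1.9780 * 7.0549e+11 = 22866.4587 W

22866.4587 W


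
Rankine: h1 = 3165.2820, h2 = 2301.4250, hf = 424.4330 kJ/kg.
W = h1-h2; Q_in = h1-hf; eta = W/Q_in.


W = 863.8570 kJ/kg
Q_in = 2740.8490 kJ/kg
eta = 0.3152 = 31.5179%

eta = 31.5179%


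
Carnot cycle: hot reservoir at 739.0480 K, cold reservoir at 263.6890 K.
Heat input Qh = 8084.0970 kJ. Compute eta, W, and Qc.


eta = 1 - 263.6890/739.0480 = 0.6432
W = 0.6432 * 8084.0970 = 5199.7276 kJ
Qc = 8084.0970 - 5199.7276 = 2884.3694 kJ

eta = 64.3205%, W = 5199.7276 kJ, Qc = 2884.3694 kJ


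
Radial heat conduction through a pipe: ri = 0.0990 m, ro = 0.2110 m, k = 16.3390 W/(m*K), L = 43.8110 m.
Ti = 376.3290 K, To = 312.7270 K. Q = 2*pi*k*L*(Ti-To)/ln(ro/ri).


dT = 63.6020 K
ln(ro/ri) = 0.7567
Q = 2*pi*16.3390*43.8110*63.6020 / 0.7567 = 378018.9525 W

378018.9525 W


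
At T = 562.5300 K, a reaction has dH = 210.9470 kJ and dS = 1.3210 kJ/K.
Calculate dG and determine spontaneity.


T*dS = 562.5300 * 1.3210 = 743.1021 kJ
dG = 210.9470 - 743.1021 = -532.1551 kJ (spontaneous)

dG = -532.1551 kJ, spontaneous


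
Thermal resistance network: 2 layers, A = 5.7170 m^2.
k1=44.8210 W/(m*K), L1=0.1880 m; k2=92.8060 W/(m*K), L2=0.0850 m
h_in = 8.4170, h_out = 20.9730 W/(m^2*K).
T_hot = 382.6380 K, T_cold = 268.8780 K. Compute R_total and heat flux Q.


R_conv_in = 1/(8.4170*5.7170) = 0.0208
R_1 = 0.1880/(44.8210*5.7170) = 0.0007
R_2 = 0.0850/(92.8060*5.7170) = 0.0002
R_conv_out = 1/(20.9730*5.7170) = 0.0083
R_total = 0.0300 K/W
Q = 113.7600 / 0.0300 = 3790.0580 W

R_total = 0.0300 K/W, Q = 3790.0580 W


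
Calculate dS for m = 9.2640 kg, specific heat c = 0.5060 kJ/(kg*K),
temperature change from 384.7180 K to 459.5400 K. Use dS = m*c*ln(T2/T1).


T2/T1 = 1.1945
ln(T2/T1) = 0.1777
dS = 9.2640 * 0.5060 * 0.1777 = 0.8331 kJ/K

0.8331 kJ/K


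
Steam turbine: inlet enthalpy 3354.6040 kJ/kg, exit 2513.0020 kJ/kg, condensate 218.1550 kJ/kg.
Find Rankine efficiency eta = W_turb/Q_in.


W = 841.6020 kJ/kg
Q_in = 3136.4490 kJ/kg
eta = 0.2683 = 26.8330%

eta = 26.8330%


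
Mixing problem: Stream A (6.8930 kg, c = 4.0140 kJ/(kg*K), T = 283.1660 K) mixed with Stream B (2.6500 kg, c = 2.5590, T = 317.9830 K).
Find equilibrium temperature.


num = 9991.1331
den = 34.4499
Tf = 290.0196 K

290.0196 K


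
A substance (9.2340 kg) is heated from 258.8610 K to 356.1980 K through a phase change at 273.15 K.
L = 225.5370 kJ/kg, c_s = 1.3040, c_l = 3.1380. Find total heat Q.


Q1 (sensible, solid) = 9.2340 * 1.3040 * 14.2890 = 172.0558 kJ
Q2 (latent) = 9.2340 * 225.5370 = 2082.6087 kJ
Q3 (sensible, liquid) = 9.2340 * 3.1380 * 83.0480 = 2406.4231 kJ
Q_total = 4661.0875 kJ

4661.0875 kJ


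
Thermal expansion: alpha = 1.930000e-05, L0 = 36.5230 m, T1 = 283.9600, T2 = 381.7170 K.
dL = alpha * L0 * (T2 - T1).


dT = 97.7570 K
dL = 1.930000e-05 * 36.5230 * 97.7570 = 0.068908 m
L_final = 36.591908 m

dL = 0.068908 m


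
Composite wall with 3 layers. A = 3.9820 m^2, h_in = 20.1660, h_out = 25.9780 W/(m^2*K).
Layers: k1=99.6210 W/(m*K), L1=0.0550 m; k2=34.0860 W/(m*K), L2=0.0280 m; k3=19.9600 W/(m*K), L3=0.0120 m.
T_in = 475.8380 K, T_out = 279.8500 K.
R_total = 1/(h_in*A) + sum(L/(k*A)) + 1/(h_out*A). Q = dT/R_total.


R_conv_in = 1/(20.1660*3.9820) = 0.0125
R_1 = 0.0550/(99.6210*3.9820) = 0.0001
R_2 = 0.0280/(34.0860*3.9820) = 0.0002
R_3 = 0.0120/(19.9600*3.9820) = 0.0002
R_conv_out = 1/(25.9780*3.9820) = 0.0097
R_total = 0.0226 K/W
Q = 195.9880 / 0.0226 = 8665.8655 W

R_total = 0.0226 K/W, Q = 8665.8655 W


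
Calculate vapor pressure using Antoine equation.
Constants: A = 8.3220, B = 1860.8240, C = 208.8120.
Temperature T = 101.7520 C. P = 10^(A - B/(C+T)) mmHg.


C+T = 310.5640
B/(C+T) = 5.9918
log10(P) = 8.3220 - 5.9918 = 2.3302
P = 10^2.3302 = 213.9159 mmHg

213.9159 mmHg


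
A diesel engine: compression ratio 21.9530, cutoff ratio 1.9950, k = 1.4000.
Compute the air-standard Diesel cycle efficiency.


r^(k-1) = 3.4403
rc^k = 2.6298
eta = 0.6599 = 65.9920%

65.9920%


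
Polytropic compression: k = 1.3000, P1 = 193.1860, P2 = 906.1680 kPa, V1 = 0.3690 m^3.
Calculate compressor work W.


(k-1)/k = 0.2308
(P2/P1)^exp = 1.4286
W = 4.3333 * 193.1860 * 0.3690 * (1.4286 - 1) = 132.3856 kJ

132.3856 kJ


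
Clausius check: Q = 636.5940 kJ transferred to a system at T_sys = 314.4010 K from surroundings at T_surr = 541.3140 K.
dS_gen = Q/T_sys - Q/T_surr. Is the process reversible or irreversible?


dS_sys = 636.5940/314.4010 = 2.0248 kJ/K
dS_surr = -636.5940/541.3140 = -1.1760 kJ/K
dS_gen = 2.0248 - 1.1760 = 0.8488 kJ/K (irreversible)

dS_gen = 0.8488 kJ/K, irreversible


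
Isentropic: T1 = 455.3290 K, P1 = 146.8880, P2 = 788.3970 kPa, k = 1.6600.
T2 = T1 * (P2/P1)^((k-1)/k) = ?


(k-1)/k = 0.3976
(P2/P1)^exp = 1.9505
T2 = 455.3290 * 1.9505 = 888.1173 K

888.1173 K


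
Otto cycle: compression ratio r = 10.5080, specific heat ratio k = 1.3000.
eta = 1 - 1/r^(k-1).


r^(k-1) = 2.0251
eta = 1 - 1/2.0251 = 0.5062 = 50.6208%

50.6208%


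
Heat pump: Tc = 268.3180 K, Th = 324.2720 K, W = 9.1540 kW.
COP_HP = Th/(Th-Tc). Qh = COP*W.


COP = 324.2720 / 55.9540 = 5.7953
Qh = 5.7953 * 9.1540 = 53.0505 kW

COP = 5.7953, Qh = 53.0505 kW


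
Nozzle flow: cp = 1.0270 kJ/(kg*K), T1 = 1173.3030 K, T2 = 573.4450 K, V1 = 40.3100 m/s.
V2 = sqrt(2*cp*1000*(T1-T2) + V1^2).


dT = 599.8580 K
2*cp*1000*dT = 1232108.3320
V1^2 = 1624.8961
V2 = sqrt(1233733.2281) = 1110.7354 m/s

1110.7354 m/s


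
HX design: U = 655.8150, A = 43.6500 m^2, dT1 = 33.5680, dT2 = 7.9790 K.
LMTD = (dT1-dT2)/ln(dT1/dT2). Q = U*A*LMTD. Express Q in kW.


LMTD = 17.8102 K
Q = 655.8150 * 43.6500 * 17.8102 = 509840.8584 W = 509.8409 kW

509.8409 kW


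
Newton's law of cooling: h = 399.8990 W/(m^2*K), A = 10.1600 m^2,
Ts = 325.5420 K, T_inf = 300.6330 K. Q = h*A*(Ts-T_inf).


dT = 24.9090 K
Q = 399.8990 * 10.1600 * 24.9090 = 101204.6154 W

101204.6154 W


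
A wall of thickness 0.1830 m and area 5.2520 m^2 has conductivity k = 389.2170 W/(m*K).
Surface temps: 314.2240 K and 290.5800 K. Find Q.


dT = 23.6440 K
Q = 389.2170 * 5.2520 * 23.6440 / 0.1830 = 264110.9329 W

264110.9329 W


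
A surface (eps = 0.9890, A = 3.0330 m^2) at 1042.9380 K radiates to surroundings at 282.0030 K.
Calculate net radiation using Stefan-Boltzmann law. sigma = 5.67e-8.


T^4 = 1.1831e+12
Tsurr^4 = 6.3243e+09
Q = 0.9890 * 5.67e-8 * 3.0330 * 1.1768e+12 = 200151.1171 W

200151.1171 W


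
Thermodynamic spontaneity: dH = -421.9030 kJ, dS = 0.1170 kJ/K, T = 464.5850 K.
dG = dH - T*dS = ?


T*dS = 464.5850 * 0.1170 = 54.3564 kJ
dG = -421.9030 - 54.3564 = -476.2594 kJ (spontaneous)

dG = -476.2594 kJ, spontaneous


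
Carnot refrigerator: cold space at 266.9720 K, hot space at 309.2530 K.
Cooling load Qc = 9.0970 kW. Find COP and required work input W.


COP = 266.9720 / 42.2810 = 6.3142
W = 9.0970 / 6.3142 = 1.4407 kW

COP = 6.3142, W = 1.4407 kW


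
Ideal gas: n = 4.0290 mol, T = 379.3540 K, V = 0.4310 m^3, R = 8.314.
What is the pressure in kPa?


P = nRT/V = 4.0290 * 8.314 * 379.3540 / 0.4310
= 12707.2611 / 0.4310 = 29483.2045 Pa = 29.4832 kPa

29.4832 kPa


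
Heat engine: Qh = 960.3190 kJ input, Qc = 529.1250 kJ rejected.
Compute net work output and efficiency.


W = 960.3190 - 529.1250 = 431.1940 kJ
eta = 431.1940 / 960.3190 = 0.4490 = 44.9011%

W = 431.1940 kJ, eta = 44.9011%


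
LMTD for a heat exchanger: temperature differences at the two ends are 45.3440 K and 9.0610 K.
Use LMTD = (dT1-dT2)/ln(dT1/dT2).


dT1/dT2 = 5.0043
ln(dT1/dT2) = 1.6103
LMTD = 36.2830 / 1.6103 = 22.5318 K

22.5318 K


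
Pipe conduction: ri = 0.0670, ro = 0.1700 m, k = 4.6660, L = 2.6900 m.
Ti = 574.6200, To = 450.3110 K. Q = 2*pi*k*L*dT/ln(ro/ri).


dT = 124.3090 K
ln(ro/ri) = 0.9311
Q = 2*pi*4.6660*2.6900*124.3090 / 0.9311 = 10528.8373 W

10528.8373 W


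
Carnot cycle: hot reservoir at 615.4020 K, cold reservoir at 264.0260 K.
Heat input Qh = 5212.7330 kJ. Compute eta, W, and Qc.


eta = 1 - 264.0260/615.4020 = 0.5710
W = 0.5710 * 5212.7330 = 2976.3135 kJ
Qc = 5212.7330 - 2976.3135 = 2236.4195 kJ

eta = 57.0970%, W = 2976.3135 kJ, Qc = 2236.4195 kJ


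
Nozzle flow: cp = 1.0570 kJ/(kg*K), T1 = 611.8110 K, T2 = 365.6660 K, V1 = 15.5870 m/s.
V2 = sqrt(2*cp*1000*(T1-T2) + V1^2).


dT = 246.1450 K
2*cp*1000*dT = 520350.5300
V1^2 = 242.9546
V2 = sqrt(520593.4846) = 721.5216 m/s

721.5216 m/s


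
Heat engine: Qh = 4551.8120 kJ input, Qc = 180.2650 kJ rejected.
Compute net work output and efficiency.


W = 4551.8120 - 180.2650 = 4371.5470 kJ
eta = 4371.5470 / 4551.8120 = 0.9604 = 96.0397%

W = 4371.5470 kJ, eta = 96.0397%


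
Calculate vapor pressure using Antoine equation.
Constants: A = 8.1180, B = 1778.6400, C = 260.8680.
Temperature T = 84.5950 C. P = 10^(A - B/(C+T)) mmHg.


C+T = 345.4630
B/(C+T) = 5.1486
log10(P) = 8.1180 - 5.1486 = 2.9694
P = 10^2.9694 = 932.0330 mmHg

932.0330 mmHg


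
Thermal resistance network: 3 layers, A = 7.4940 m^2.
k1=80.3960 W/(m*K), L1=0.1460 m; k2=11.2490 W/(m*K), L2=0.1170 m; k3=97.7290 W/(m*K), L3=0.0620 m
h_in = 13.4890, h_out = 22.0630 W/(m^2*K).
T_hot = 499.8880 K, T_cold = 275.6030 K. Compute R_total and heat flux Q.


R_conv_in = 1/(13.4890*7.4940) = 0.0099
R_1 = 0.1460/(80.3960*7.4940) = 0.0002
R_2 = 0.1170/(11.2490*7.4940) = 0.0014
R_3 = 0.0620/(97.7290*7.4940) = 8.4655e-05
R_conv_out = 1/(22.0630*7.4940) = 0.0060
R_total = 0.0177 K/W
Q = 224.2850 / 0.0177 = 12703.3822 W

R_total = 0.0177 K/W, Q = 12703.3822 W


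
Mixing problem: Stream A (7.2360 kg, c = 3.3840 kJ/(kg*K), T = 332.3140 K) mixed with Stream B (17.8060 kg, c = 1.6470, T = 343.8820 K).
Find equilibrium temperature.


num = 18222.0973
den = 53.8131
Tf = 338.6182 K

338.6182 K


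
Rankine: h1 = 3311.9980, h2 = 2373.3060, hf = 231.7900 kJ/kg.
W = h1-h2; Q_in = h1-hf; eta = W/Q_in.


W = 938.6920 kJ/kg
Q_in = 3080.2080 kJ/kg
eta = 0.3047 = 30.4750%

eta = 30.4750%


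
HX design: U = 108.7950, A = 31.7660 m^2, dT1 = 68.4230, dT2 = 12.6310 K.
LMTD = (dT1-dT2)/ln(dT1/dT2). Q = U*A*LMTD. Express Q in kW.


LMTD = 33.0217 K
Q = 108.7950 * 31.7660 * 33.0217 = 114122.4498 W = 114.1224 kW

114.1224 kW


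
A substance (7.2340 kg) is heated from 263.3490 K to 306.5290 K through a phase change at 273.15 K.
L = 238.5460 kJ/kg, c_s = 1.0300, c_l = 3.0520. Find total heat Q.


Q1 (sensible, solid) = 7.2340 * 1.0300 * 9.8010 = 73.0274 kJ
Q2 (latent) = 7.2340 * 238.5460 = 1725.6418 kJ
Q3 (sensible, liquid) = 7.2340 * 3.0520 * 33.3790 = 736.9472 kJ
Q_total = 2535.6164 kJ

2535.6164 kJ


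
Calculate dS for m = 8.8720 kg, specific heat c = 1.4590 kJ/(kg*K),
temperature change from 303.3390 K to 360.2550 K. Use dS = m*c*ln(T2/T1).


T2/T1 = 1.1876
ln(T2/T1) = 0.1720
dS = 8.8720 * 1.4590 * 0.1720 = 2.2259 kJ/K

2.2259 kJ/K


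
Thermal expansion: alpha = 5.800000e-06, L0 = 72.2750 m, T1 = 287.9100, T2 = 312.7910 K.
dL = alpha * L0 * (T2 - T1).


dT = 24.8810 K
dL = 5.800000e-06 * 72.2750 * 24.8810 = 0.010430 m
L_final = 72.285430 m

dL = 0.010430 m


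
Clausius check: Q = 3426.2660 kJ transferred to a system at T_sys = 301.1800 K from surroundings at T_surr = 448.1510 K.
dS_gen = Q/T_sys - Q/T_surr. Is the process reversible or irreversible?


dS_sys = 3426.2660/301.1800 = 11.3761 kJ/K
dS_surr = -3426.2660/448.1510 = -7.6453 kJ/K
dS_gen = 11.3761 - 7.6453 = 3.7308 kJ/K (irreversible)

dS_gen = 3.7308 kJ/K, irreversible


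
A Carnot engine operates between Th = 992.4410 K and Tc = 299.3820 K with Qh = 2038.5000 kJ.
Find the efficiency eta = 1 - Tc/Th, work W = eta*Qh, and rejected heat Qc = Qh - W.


eta = 1 - 299.3820/992.4410 = 0.6983
W = 0.6983 * 2038.5000 = 1423.5615 kJ
Qc = 2038.5000 - 1423.5615 = 614.9385 kJ

eta = 69.8338%, W = 1423.5615 kJ, Qc = 614.9385 kJ


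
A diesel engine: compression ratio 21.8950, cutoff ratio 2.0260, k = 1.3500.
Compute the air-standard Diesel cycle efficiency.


r^(k-1) = 2.9452
rc^k = 2.5940
eta = 0.6093 = 60.9271%

60.9271%


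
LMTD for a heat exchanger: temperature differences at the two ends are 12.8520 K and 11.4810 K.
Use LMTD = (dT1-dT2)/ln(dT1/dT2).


dT1/dT2 = 1.1194
ln(dT1/dT2) = 0.1128
LMTD = 1.3710 / 0.1128 = 12.1536 K

12.1536 K


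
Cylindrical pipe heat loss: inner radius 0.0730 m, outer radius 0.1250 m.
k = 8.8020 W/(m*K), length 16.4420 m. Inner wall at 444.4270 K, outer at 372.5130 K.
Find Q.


dT = 71.9140 K
ln(ro/ri) = 0.5379
Q = 2*pi*8.8020*16.4420*71.9140 / 0.5379 = 121580.7114 W

121580.7114 W


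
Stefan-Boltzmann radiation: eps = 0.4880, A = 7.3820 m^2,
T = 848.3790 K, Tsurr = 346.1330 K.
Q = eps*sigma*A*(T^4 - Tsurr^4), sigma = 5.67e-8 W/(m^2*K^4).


T^4 = 5.1804e+11
Tsurr^4 = 1.4354e+10
Q = 0.4880 * 5.67e-8 * 7.3820 * 5.0368e+11 = 102880.5004 W

102880.5004 W
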